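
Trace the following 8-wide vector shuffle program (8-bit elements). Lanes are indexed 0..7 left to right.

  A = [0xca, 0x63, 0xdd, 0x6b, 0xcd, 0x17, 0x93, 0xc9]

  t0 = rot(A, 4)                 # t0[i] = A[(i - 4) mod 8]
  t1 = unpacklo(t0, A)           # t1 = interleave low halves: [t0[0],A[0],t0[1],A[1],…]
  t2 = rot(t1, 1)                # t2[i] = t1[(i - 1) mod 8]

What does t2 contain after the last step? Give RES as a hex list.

→ t0 |cd|17|93|c9|ca|63|dd|6b|
→ t1 |cd|ca|17|63|93|dd|c9|6b|
→ t2 |6b|cd|ca|17|63|93|dd|c9|

RES = [0x6b, 0xcd, 0xca, 0x17, 0x63, 0x93, 0xdd, 0xc9]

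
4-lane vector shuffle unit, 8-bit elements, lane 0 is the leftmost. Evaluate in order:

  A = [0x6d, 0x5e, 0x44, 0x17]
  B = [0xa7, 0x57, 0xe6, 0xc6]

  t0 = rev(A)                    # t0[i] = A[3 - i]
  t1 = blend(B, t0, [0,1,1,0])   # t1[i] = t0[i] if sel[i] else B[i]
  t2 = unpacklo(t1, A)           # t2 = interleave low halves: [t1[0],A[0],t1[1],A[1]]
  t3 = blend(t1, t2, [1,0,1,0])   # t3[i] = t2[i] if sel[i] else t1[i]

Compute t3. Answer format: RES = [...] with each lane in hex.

  t0: 17 44 5e 6d
  t1: a7 44 5e c6
  t2: a7 6d 44 5e
  t3: a7 44 44 c6

RES = [0xa7, 0x44, 0x44, 0xc6]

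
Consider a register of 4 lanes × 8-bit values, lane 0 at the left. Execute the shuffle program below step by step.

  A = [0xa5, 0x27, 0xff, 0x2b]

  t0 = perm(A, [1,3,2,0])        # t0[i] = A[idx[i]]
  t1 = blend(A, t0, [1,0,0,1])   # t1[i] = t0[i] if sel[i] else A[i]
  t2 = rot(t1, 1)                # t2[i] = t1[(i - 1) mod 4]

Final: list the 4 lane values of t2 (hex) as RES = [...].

RES = [0xa5, 0x27, 0x27, 0xff]

t0 = [0x27, 0x2b, 0xff, 0xa5]
t1 = [0x27, 0x27, 0xff, 0xa5]
t2 = [0xa5, 0x27, 0x27, 0xff]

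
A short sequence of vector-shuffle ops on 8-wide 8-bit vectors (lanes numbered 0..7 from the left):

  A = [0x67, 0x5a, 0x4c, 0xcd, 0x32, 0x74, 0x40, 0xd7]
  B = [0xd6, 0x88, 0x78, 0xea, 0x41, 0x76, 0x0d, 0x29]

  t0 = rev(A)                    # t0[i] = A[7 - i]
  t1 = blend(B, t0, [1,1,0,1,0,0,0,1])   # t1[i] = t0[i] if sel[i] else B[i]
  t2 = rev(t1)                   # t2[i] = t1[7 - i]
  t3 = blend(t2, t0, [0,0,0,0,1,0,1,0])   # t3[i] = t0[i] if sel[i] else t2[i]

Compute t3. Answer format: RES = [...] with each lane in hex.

→ t0 |d7|40|74|32|cd|4c|5a|67|
→ t1 |d7|40|78|32|41|76|0d|67|
→ t2 |67|0d|76|41|32|78|40|d7|
→ t3 |67|0d|76|41|cd|78|5a|d7|

RES = [0x67, 0x0d, 0x76, 0x41, 0xcd, 0x78, 0x5a, 0xd7]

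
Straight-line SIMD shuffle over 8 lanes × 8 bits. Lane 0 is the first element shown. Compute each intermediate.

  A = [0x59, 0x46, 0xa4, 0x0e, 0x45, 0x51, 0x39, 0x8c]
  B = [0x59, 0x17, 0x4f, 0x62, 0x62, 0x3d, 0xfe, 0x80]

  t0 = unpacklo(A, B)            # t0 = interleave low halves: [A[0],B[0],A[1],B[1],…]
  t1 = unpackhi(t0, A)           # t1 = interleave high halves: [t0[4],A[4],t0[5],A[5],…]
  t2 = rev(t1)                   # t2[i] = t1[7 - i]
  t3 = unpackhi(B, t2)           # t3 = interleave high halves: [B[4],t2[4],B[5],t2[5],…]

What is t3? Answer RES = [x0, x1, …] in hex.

RES = [0x62, 0x51, 0x3d, 0x4f, 0xfe, 0x45, 0x80, 0xa4]

t0 = [0x59, 0x59, 0x46, 0x17, 0xa4, 0x4f, 0x0e, 0x62]
t1 = [0xa4, 0x45, 0x4f, 0x51, 0x0e, 0x39, 0x62, 0x8c]
t2 = [0x8c, 0x62, 0x39, 0x0e, 0x51, 0x4f, 0x45, 0xa4]
t3 = [0x62, 0x51, 0x3d, 0x4f, 0xfe, 0x45, 0x80, 0xa4]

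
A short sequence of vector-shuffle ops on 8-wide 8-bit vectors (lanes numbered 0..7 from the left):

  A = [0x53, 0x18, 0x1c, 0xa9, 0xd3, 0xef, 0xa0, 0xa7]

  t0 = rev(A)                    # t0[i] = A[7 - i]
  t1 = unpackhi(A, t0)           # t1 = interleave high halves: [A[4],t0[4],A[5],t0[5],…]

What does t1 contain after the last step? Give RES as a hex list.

RES = [ 0xd3  0xa9  0xef  0x1c  0xa0  0x18  0xa7  0x53 ]

  t0: a7 a0 ef d3 a9 1c 18 53
  t1: d3 a9 ef 1c a0 18 a7 53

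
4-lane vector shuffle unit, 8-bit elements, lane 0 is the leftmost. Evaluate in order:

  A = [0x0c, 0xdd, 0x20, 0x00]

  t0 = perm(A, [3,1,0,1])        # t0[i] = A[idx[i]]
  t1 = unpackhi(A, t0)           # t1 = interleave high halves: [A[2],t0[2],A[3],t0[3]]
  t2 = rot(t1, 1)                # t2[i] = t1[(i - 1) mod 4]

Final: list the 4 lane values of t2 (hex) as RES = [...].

t0 = [0x00, 0xdd, 0x0c, 0xdd]
t1 = [0x20, 0x0c, 0x00, 0xdd]
t2 = [0xdd, 0x20, 0x0c, 0x00]

RES = [ 0xdd  0x20  0x0c  0x00 ]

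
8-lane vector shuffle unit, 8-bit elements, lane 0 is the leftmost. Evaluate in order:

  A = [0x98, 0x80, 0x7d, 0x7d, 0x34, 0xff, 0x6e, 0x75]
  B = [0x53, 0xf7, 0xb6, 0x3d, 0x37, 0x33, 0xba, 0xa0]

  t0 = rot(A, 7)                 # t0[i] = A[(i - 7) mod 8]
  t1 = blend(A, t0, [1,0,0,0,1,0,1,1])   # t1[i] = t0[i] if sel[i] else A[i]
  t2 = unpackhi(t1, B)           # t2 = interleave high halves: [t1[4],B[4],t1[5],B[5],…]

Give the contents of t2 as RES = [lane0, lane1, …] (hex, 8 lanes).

→ t0 |80|7d|7d|34|ff|6e|75|98|
→ t1 |80|80|7d|7d|ff|ff|75|98|
→ t2 |ff|37|ff|33|75|ba|98|a0|

RES = [0xff, 0x37, 0xff, 0x33, 0x75, 0xba, 0x98, 0xa0]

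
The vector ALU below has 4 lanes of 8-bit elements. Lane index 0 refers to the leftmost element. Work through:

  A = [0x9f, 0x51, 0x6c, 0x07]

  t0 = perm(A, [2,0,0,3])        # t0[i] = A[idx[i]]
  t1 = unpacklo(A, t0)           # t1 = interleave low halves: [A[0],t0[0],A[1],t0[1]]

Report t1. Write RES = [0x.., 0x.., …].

RES = [0x9f, 0x6c, 0x51, 0x9f]

  t0: 6c 9f 9f 07
  t1: 9f 6c 51 9f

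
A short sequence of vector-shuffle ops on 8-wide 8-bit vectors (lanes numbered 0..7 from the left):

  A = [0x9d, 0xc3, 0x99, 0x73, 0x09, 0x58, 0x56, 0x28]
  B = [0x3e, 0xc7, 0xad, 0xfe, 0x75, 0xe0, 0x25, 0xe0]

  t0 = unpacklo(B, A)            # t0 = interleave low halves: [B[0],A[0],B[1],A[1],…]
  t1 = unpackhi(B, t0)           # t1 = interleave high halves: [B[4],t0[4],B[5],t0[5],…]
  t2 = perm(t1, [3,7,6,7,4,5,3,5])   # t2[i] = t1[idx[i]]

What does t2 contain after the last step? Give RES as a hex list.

  t0: 3e 9d c7 c3 ad 99 fe 73
  t1: 75 ad e0 99 25 fe e0 73
  t2: 99 73 e0 73 25 fe 99 fe

RES = [ 0x99  0x73  0xe0  0x73  0x25  0xfe  0x99  0xfe ]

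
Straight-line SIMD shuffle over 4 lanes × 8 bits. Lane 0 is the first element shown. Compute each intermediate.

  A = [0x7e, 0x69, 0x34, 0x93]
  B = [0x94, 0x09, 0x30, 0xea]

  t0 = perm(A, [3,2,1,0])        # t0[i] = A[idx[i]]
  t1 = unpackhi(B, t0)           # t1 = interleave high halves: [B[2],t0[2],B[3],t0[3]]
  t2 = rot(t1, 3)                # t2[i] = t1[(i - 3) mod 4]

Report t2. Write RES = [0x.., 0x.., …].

→ t0 |93|34|69|7e|
→ t1 |30|69|ea|7e|
→ t2 |69|ea|7e|30|

RES = [ 0x69  0xea  0x7e  0x30 ]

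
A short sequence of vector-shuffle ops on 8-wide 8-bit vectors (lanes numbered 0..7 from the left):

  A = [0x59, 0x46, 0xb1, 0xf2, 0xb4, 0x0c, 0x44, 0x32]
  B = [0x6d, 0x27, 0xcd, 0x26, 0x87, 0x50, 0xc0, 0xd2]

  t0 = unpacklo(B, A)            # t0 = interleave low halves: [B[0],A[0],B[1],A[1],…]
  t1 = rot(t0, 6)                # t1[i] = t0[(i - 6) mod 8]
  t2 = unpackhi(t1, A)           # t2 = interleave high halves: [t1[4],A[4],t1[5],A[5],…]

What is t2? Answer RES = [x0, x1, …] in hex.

RES = [ 0x26  0xb4  0xf2  0x0c  0x6d  0x44  0x59  0x32 ]

→ t0 |6d|59|27|46|cd|b1|26|f2|
→ t1 |27|46|cd|b1|26|f2|6d|59|
→ t2 |26|b4|f2|0c|6d|44|59|32|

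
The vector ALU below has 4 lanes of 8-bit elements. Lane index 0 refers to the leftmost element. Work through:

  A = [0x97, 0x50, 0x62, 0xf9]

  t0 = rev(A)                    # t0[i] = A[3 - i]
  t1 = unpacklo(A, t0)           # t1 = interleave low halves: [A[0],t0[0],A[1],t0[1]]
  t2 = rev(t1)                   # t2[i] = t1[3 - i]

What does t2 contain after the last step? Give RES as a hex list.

→ t0 |f9|62|50|97|
→ t1 |97|f9|50|62|
→ t2 |62|50|f9|97|

RES = [0x62, 0x50, 0xf9, 0x97]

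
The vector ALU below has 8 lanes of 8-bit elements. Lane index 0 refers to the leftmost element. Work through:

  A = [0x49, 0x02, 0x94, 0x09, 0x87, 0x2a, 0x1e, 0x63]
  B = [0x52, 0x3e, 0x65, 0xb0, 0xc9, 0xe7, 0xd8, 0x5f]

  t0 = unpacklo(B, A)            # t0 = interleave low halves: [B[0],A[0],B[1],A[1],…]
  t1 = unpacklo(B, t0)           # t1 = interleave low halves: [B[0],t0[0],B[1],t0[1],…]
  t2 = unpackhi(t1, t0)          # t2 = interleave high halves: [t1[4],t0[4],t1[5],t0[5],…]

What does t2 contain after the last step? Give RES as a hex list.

t0 = [0x52, 0x49, 0x3e, 0x02, 0x65, 0x94, 0xb0, 0x09]
t1 = [0x52, 0x52, 0x3e, 0x49, 0x65, 0x3e, 0xb0, 0x02]
t2 = [0x65, 0x65, 0x3e, 0x94, 0xb0, 0xb0, 0x02, 0x09]

RES = [ 0x65  0x65  0x3e  0x94  0xb0  0xb0  0x02  0x09 ]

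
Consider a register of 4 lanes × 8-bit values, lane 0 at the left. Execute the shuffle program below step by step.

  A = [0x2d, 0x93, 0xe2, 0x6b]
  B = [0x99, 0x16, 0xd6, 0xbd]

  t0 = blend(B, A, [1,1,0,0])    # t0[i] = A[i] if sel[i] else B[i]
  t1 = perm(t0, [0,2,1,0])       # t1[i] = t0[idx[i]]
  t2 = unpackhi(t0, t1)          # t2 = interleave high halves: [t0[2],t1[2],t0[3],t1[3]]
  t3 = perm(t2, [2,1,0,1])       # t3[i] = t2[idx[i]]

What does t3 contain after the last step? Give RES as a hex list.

RES = [ 0xbd  0x93  0xd6  0x93 ]

t0 = [0x2d, 0x93, 0xd6, 0xbd]
t1 = [0x2d, 0xd6, 0x93, 0x2d]
t2 = [0xd6, 0x93, 0xbd, 0x2d]
t3 = [0xbd, 0x93, 0xd6, 0x93]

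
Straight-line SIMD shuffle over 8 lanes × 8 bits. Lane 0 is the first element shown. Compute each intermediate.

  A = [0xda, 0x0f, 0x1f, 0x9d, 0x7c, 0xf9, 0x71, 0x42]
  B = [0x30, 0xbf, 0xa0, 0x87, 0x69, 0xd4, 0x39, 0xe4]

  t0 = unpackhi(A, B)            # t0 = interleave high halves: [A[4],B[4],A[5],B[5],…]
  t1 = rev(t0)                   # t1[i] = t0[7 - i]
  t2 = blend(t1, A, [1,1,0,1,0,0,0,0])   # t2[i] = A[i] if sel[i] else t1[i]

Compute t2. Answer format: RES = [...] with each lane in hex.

RES = [ 0xda  0x0f  0x39  0x9d  0xd4  0xf9  0x69  0x7c ]

→ t0 |7c|69|f9|d4|71|39|42|e4|
→ t1 |e4|42|39|71|d4|f9|69|7c|
→ t2 |da|0f|39|9d|d4|f9|69|7c|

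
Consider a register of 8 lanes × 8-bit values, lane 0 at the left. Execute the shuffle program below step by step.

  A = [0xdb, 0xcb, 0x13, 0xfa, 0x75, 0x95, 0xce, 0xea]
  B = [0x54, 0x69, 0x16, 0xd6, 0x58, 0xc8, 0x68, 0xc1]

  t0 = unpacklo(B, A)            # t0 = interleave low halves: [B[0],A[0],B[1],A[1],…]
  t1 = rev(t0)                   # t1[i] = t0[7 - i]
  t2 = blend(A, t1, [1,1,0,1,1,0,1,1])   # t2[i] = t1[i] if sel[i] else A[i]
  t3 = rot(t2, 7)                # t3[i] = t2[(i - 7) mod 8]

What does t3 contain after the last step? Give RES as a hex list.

  t0: 54 db 69 cb 16 13 d6 fa
  t1: fa d6 13 16 cb 69 db 54
  t2: fa d6 13 16 cb 95 db 54
  t3: d6 13 16 cb 95 db 54 fa

RES = [0xd6, 0x13, 0x16, 0xcb, 0x95, 0xdb, 0x54, 0xfa]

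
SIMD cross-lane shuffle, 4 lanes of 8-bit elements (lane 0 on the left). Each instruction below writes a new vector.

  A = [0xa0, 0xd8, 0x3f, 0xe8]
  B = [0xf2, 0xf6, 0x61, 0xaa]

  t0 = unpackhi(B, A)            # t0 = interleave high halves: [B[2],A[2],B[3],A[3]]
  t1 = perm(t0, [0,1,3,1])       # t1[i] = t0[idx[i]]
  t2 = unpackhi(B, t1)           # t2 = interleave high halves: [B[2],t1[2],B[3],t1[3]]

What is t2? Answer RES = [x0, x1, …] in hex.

  t0: 61 3f aa e8
  t1: 61 3f e8 3f
  t2: 61 e8 aa 3f

RES = [ 0x61  0xe8  0xaa  0x3f ]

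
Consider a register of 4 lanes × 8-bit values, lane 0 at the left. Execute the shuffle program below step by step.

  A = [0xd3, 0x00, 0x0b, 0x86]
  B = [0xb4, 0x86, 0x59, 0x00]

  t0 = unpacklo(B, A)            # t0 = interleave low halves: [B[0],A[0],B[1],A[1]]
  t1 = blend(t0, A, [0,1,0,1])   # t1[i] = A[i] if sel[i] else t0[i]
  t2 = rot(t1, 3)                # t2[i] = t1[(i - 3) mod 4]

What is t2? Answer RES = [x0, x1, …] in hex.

RES = [0x00, 0x86, 0x86, 0xb4]

  t0: b4 d3 86 00
  t1: b4 00 86 86
  t2: 00 86 86 b4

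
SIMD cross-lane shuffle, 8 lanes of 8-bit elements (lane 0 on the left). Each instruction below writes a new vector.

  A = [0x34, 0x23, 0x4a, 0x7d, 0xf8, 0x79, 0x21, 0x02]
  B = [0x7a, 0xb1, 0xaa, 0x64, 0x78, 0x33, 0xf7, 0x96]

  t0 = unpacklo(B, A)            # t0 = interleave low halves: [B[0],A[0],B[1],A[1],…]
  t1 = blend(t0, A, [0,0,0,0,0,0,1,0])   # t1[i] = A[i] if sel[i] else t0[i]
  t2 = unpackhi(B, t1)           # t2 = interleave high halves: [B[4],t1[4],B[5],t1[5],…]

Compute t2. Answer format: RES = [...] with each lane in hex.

RES = [ 0x78  0xaa  0x33  0x4a  0xf7  0x21  0x96  0x7d ]

  t0: 7a 34 b1 23 aa 4a 64 7d
  t1: 7a 34 b1 23 aa 4a 21 7d
  t2: 78 aa 33 4a f7 21 96 7d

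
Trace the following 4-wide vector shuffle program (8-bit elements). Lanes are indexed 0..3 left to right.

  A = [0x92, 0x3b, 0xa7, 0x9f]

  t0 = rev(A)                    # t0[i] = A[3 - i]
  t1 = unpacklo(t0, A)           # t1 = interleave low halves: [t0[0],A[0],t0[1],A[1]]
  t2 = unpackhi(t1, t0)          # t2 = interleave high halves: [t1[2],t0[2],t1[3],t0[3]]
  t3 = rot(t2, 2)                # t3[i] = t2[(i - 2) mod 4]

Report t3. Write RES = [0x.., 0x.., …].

RES = [ 0x3b  0x92  0xa7  0x3b ]

  t0: 9f a7 3b 92
  t1: 9f 92 a7 3b
  t2: a7 3b 3b 92
  t3: 3b 92 a7 3b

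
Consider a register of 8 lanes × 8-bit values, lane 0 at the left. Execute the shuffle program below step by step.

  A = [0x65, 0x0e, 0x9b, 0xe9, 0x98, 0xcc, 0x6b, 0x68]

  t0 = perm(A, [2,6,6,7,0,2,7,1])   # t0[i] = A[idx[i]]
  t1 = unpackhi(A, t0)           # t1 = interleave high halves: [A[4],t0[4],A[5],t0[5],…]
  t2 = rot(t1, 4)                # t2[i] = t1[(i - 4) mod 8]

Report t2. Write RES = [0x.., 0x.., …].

→ t0 |9b|6b|6b|68|65|9b|68|0e|
→ t1 |98|65|cc|9b|6b|68|68|0e|
→ t2 |6b|68|68|0e|98|65|cc|9b|

RES = [0x6b, 0x68, 0x68, 0x0e, 0x98, 0x65, 0xcc, 0x9b]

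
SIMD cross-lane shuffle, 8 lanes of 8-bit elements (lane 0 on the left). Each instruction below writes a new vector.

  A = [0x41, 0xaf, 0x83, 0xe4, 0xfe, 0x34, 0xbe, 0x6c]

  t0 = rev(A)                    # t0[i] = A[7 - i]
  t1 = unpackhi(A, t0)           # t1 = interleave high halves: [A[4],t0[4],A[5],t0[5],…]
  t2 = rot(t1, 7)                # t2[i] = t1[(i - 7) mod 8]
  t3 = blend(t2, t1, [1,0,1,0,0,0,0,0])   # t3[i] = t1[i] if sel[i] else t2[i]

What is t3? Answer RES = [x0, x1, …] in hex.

t0 = [0x6c, 0xbe, 0x34, 0xfe, 0xe4, 0x83, 0xaf, 0x41]
t1 = [0xfe, 0xe4, 0x34, 0x83, 0xbe, 0xaf, 0x6c, 0x41]
t2 = [0xe4, 0x34, 0x83, 0xbe, 0xaf, 0x6c, 0x41, 0xfe]
t3 = [0xfe, 0x34, 0x34, 0xbe, 0xaf, 0x6c, 0x41, 0xfe]

RES = [ 0xfe  0x34  0x34  0xbe  0xaf  0x6c  0x41  0xfe ]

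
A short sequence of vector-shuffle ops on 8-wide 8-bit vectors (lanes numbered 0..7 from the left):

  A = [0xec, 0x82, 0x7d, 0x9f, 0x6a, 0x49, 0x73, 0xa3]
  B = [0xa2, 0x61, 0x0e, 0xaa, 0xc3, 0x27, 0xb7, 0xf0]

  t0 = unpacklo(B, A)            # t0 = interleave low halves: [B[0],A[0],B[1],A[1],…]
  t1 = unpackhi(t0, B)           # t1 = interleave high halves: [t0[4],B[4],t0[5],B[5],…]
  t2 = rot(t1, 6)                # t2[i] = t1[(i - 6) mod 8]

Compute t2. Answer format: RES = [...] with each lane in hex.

  t0: a2 ec 61 82 0e 7d aa 9f
  t1: 0e c3 7d 27 aa b7 9f f0
  t2: 7d 27 aa b7 9f f0 0e c3

RES = [0x7d, 0x27, 0xaa, 0xb7, 0x9f, 0xf0, 0x0e, 0xc3]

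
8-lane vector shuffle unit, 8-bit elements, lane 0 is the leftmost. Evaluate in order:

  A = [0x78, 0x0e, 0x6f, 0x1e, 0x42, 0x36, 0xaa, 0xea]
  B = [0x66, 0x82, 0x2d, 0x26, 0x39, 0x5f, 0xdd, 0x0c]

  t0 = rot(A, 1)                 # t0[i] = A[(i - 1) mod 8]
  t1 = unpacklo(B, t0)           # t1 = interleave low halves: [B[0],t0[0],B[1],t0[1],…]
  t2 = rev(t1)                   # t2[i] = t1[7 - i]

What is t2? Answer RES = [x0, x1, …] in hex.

RES = [ 0x6f  0x26  0x0e  0x2d  0x78  0x82  0xea  0x66 ]

t0 = [0xea, 0x78, 0x0e, 0x6f, 0x1e, 0x42, 0x36, 0xaa]
t1 = [0x66, 0xea, 0x82, 0x78, 0x2d, 0x0e, 0x26, 0x6f]
t2 = [0x6f, 0x26, 0x0e, 0x2d, 0x78, 0x82, 0xea, 0x66]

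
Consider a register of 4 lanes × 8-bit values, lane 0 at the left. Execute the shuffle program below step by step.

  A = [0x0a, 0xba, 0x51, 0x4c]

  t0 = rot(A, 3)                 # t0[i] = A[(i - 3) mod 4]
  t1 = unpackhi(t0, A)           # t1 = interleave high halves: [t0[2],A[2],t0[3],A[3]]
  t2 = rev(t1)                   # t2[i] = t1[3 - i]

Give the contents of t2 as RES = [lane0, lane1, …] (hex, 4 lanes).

  t0: ba 51 4c 0a
  t1: 4c 51 0a 4c
  t2: 4c 0a 51 4c

RES = [ 0x4c  0x0a  0x51  0x4c ]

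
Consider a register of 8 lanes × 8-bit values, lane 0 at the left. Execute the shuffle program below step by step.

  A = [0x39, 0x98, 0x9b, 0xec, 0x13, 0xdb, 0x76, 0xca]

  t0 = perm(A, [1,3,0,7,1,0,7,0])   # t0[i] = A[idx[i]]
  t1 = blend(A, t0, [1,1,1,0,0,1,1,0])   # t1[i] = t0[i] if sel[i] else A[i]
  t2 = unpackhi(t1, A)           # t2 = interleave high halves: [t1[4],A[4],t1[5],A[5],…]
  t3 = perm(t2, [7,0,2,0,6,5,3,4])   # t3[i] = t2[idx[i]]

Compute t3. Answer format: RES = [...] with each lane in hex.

RES = [0xca, 0x13, 0x39, 0x13, 0xca, 0x76, 0xdb, 0xca]

t0 = [0x98, 0xec, 0x39, 0xca, 0x98, 0x39, 0xca, 0x39]
t1 = [0x98, 0xec, 0x39, 0xec, 0x13, 0x39, 0xca, 0xca]
t2 = [0x13, 0x13, 0x39, 0xdb, 0xca, 0x76, 0xca, 0xca]
t3 = [0xca, 0x13, 0x39, 0x13, 0xca, 0x76, 0xdb, 0xca]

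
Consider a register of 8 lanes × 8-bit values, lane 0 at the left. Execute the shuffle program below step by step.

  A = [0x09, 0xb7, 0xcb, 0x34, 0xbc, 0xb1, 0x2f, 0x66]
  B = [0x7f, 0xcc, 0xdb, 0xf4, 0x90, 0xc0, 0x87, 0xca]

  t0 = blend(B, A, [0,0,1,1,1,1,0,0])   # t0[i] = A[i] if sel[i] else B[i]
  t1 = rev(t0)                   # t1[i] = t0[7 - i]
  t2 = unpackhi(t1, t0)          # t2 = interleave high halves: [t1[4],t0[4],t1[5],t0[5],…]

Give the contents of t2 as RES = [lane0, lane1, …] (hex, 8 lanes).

→ t0 |7f|cc|cb|34|bc|b1|87|ca|
→ t1 |ca|87|b1|bc|34|cb|cc|7f|
→ t2 |34|bc|cb|b1|cc|87|7f|ca|

RES = [ 0x34  0xbc  0xcb  0xb1  0xcc  0x87  0x7f  0xca ]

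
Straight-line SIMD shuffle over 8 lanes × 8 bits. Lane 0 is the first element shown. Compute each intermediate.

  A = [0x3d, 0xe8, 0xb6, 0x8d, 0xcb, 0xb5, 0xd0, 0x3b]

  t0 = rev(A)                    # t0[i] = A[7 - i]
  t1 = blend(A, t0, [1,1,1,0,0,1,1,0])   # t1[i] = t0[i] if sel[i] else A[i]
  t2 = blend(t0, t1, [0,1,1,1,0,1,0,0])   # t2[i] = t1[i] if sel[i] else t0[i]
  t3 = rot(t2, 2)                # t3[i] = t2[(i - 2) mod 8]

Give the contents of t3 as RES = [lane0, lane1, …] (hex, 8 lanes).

t0 = [0x3b, 0xd0, 0xb5, 0xcb, 0x8d, 0xb6, 0xe8, 0x3d]
t1 = [0x3b, 0xd0, 0xb5, 0x8d, 0xcb, 0xb6, 0xe8, 0x3b]
t2 = [0x3b, 0xd0, 0xb5, 0x8d, 0x8d, 0xb6, 0xe8, 0x3d]
t3 = [0xe8, 0x3d, 0x3b, 0xd0, 0xb5, 0x8d, 0x8d, 0xb6]

RES = [ 0xe8  0x3d  0x3b  0xd0  0xb5  0x8d  0x8d  0xb6 ]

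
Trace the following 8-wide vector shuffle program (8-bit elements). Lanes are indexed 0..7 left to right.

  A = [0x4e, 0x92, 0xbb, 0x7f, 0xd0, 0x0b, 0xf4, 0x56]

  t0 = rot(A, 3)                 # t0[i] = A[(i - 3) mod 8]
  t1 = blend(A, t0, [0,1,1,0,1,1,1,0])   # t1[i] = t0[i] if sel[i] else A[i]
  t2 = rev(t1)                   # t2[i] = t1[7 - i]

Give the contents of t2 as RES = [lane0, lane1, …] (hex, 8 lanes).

RES = [0x56, 0x7f, 0xbb, 0x92, 0x7f, 0x56, 0xf4, 0x4e]

  t0: 0b f4 56 4e 92 bb 7f d0
  t1: 4e f4 56 7f 92 bb 7f 56
  t2: 56 7f bb 92 7f 56 f4 4e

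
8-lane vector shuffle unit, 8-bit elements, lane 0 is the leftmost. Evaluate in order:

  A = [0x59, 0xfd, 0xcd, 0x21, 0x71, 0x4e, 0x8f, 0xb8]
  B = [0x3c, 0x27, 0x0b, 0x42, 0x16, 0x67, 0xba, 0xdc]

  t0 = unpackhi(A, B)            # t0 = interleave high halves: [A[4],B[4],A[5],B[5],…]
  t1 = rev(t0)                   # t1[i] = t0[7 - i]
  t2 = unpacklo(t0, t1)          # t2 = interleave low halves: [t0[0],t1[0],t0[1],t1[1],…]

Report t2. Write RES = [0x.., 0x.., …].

RES = [ 0x71  0xdc  0x16  0xb8  0x4e  0xba  0x67  0x8f ]

t0 = [0x71, 0x16, 0x4e, 0x67, 0x8f, 0xba, 0xb8, 0xdc]
t1 = [0xdc, 0xb8, 0xba, 0x8f, 0x67, 0x4e, 0x16, 0x71]
t2 = [0x71, 0xdc, 0x16, 0xb8, 0x4e, 0xba, 0x67, 0x8f]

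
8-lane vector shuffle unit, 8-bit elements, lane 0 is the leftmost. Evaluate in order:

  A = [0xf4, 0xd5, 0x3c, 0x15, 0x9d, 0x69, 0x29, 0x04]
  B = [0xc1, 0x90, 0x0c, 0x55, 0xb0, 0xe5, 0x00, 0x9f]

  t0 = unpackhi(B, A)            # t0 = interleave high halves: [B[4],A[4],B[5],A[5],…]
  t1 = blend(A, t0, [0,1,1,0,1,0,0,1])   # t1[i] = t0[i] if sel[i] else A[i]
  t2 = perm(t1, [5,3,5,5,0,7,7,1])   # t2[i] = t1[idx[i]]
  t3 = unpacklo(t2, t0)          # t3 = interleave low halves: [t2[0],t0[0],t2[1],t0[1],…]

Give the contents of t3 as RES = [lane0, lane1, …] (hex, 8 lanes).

  t0: b0 9d e5 69 00 29 9f 04
  t1: f4 9d e5 15 00 69 29 04
  t2: 69 15 69 69 f4 04 04 9d
  t3: 69 b0 15 9d 69 e5 69 69

RES = [0x69, 0xb0, 0x15, 0x9d, 0x69, 0xe5, 0x69, 0x69]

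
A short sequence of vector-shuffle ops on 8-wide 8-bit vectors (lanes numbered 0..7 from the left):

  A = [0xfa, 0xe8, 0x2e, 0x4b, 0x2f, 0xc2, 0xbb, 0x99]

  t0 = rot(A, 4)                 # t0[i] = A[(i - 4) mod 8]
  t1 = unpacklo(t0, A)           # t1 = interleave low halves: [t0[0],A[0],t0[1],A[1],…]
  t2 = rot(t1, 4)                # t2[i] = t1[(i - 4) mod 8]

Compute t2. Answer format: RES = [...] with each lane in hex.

RES = [ 0xbb  0x2e  0x99  0x4b  0x2f  0xfa  0xc2  0xe8 ]

  t0: 2f c2 bb 99 fa e8 2e 4b
  t1: 2f fa c2 e8 bb 2e 99 4b
  t2: bb 2e 99 4b 2f fa c2 e8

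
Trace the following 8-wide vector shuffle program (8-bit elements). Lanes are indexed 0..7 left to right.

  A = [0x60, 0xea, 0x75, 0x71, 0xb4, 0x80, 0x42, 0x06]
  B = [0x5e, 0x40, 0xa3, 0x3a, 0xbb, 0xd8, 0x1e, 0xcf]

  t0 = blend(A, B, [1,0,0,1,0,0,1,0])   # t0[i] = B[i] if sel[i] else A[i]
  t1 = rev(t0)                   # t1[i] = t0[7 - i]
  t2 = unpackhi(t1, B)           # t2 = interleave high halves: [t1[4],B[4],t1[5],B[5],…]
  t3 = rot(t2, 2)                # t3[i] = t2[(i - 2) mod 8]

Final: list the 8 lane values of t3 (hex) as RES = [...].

t0 = [0x5e, 0xea, 0x75, 0x3a, 0xb4, 0x80, 0x1e, 0x06]
t1 = [0x06, 0x1e, 0x80, 0xb4, 0x3a, 0x75, 0xea, 0x5e]
t2 = [0x3a, 0xbb, 0x75, 0xd8, 0xea, 0x1e, 0x5e, 0xcf]
t3 = [0x5e, 0xcf, 0x3a, 0xbb, 0x75, 0xd8, 0xea, 0x1e]

RES = [ 0x5e  0xcf  0x3a  0xbb  0x75  0xd8  0xea  0x1e ]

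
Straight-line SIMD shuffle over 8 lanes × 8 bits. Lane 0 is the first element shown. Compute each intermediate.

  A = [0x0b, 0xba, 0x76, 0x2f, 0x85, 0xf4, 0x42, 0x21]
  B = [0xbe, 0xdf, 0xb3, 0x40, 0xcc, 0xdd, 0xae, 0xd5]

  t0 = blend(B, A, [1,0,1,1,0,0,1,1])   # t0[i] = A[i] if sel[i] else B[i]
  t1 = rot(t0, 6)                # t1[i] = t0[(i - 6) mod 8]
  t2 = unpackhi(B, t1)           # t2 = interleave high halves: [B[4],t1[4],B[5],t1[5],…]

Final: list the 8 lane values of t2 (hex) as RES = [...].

RES = [0xcc, 0x42, 0xdd, 0x21, 0xae, 0x0b, 0xd5, 0xdf]

t0 = [0x0b, 0xdf, 0x76, 0x2f, 0xcc, 0xdd, 0x42, 0x21]
t1 = [0x76, 0x2f, 0xcc, 0xdd, 0x42, 0x21, 0x0b, 0xdf]
t2 = [0xcc, 0x42, 0xdd, 0x21, 0xae, 0x0b, 0xd5, 0xdf]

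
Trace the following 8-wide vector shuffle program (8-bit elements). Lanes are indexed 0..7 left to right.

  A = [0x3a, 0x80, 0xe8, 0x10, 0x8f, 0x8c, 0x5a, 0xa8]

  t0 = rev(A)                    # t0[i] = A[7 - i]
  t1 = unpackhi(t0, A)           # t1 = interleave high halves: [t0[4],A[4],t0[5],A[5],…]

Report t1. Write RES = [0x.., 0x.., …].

  t0: a8 5a 8c 8f 10 e8 80 3a
  t1: 10 8f e8 8c 80 5a 3a a8

RES = [0x10, 0x8f, 0xe8, 0x8c, 0x80, 0x5a, 0x3a, 0xa8]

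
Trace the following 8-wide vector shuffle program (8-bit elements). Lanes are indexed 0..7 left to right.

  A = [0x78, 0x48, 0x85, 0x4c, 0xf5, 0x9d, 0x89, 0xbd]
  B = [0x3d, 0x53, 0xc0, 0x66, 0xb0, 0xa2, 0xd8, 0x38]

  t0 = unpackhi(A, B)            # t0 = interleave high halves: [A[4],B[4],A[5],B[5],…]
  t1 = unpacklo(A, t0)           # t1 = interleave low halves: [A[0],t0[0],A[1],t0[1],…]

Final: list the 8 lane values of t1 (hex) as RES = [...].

  t0: f5 b0 9d a2 89 d8 bd 38
  t1: 78 f5 48 b0 85 9d 4c a2

RES = [ 0x78  0xf5  0x48  0xb0  0x85  0x9d  0x4c  0xa2 ]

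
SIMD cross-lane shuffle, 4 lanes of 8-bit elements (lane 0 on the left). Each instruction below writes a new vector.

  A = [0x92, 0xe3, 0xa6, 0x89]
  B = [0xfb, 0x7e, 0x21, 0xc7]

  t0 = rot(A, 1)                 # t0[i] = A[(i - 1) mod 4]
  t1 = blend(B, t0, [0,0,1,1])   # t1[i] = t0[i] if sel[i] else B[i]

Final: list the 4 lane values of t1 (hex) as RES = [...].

RES = [0xfb, 0x7e, 0xe3, 0xa6]

  t0: 89 92 e3 a6
  t1: fb 7e e3 a6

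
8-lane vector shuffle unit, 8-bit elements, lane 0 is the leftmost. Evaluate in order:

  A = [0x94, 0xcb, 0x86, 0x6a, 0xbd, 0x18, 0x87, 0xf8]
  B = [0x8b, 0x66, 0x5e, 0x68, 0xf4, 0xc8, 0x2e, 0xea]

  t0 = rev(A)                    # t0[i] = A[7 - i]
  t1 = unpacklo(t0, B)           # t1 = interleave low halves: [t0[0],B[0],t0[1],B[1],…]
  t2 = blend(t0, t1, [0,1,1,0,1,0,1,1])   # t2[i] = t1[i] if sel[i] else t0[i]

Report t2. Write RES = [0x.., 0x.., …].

→ t0 |f8|87|18|bd|6a|86|cb|94|
→ t1 |f8|8b|87|66|18|5e|bd|68|
→ t2 |f8|8b|87|bd|18|86|bd|68|

RES = [0xf8, 0x8b, 0x87, 0xbd, 0x18, 0x86, 0xbd, 0x68]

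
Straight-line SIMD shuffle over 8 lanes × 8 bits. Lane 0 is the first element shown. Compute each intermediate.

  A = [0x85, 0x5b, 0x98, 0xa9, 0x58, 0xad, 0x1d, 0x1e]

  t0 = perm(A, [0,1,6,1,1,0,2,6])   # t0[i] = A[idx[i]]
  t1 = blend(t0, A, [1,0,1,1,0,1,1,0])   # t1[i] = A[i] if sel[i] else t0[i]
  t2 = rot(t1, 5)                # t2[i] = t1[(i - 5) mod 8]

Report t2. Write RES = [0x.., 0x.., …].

  t0: 85 5b 1d 5b 5b 85 98 1d
  t1: 85 5b 98 a9 5b ad 1d 1d
  t2: a9 5b ad 1d 1d 85 5b 98

RES = [0xa9, 0x5b, 0xad, 0x1d, 0x1d, 0x85, 0x5b, 0x98]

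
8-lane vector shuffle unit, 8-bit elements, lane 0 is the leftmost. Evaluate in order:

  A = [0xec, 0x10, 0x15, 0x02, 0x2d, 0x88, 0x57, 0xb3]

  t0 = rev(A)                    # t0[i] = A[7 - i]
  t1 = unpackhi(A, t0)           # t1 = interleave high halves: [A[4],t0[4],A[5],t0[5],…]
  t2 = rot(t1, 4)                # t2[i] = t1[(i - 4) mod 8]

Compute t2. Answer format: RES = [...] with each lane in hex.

t0 = [0xb3, 0x57, 0x88, 0x2d, 0x02, 0x15, 0x10, 0xec]
t1 = [0x2d, 0x02, 0x88, 0x15, 0x57, 0x10, 0xb3, 0xec]
t2 = [0x57, 0x10, 0xb3, 0xec, 0x2d, 0x02, 0x88, 0x15]

RES = [ 0x57  0x10  0xb3  0xec  0x2d  0x02  0x88  0x15 ]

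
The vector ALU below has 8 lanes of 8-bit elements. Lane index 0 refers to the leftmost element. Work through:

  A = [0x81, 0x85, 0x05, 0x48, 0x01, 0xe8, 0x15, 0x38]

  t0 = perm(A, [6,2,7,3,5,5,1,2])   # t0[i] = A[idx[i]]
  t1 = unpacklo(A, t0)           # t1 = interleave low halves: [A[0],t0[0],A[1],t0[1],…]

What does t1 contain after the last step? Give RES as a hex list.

RES = [ 0x81  0x15  0x85  0x05  0x05  0x38  0x48  0x48 ]

t0 = [0x15, 0x05, 0x38, 0x48, 0xe8, 0xe8, 0x85, 0x05]
t1 = [0x81, 0x15, 0x85, 0x05, 0x05, 0x38, 0x48, 0x48]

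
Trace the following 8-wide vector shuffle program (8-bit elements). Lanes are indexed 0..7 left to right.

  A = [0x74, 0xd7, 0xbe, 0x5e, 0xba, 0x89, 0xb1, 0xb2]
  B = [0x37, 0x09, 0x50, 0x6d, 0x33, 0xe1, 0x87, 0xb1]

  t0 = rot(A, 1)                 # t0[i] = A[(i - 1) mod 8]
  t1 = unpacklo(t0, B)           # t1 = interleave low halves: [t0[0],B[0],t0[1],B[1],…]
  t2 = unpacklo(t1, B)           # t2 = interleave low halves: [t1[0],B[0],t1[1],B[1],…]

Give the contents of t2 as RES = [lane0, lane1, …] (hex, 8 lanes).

RES = [0xb2, 0x37, 0x37, 0x09, 0x74, 0x50, 0x09, 0x6d]

  t0: b2 74 d7 be 5e ba 89 b1
  t1: b2 37 74 09 d7 50 be 6d
  t2: b2 37 37 09 74 50 09 6d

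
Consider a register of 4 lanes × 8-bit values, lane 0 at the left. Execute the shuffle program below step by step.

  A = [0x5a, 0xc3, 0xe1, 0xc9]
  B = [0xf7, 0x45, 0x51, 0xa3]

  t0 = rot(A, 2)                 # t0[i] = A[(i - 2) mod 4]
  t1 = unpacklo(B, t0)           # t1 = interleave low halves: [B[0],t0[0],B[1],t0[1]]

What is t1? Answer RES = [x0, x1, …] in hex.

t0 = [0xe1, 0xc9, 0x5a, 0xc3]
t1 = [0xf7, 0xe1, 0x45, 0xc9]

RES = [ 0xf7  0xe1  0x45  0xc9 ]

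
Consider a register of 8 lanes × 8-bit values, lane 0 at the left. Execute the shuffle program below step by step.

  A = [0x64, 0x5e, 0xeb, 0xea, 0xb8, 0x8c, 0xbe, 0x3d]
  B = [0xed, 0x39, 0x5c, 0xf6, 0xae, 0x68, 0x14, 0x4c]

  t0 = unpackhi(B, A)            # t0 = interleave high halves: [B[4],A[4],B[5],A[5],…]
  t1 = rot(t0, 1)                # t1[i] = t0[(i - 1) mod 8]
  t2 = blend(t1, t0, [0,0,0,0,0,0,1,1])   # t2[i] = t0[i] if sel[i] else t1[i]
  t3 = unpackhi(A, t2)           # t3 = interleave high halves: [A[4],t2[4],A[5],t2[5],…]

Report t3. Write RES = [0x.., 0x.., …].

  t0: ae b8 68 8c 14 be 4c 3d
  t1: 3d ae b8 68 8c 14 be 4c
  t2: 3d ae b8 68 8c 14 4c 3d
  t3: b8 8c 8c 14 be 4c 3d 3d

RES = [ 0xb8  0x8c  0x8c  0x14  0xbe  0x4c  0x3d  0x3d ]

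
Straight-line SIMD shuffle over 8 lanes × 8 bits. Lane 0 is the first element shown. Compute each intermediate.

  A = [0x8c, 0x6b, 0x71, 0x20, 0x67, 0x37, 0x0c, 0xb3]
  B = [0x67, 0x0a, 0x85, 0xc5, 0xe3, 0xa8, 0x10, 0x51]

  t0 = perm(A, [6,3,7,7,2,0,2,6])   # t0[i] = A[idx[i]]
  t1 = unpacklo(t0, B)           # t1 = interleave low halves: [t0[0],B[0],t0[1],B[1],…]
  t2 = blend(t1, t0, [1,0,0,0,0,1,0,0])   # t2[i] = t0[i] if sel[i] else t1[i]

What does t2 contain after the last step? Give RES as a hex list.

RES = [0x0c, 0x67, 0x20, 0x0a, 0xb3, 0x8c, 0xb3, 0xc5]

→ t0 |0c|20|b3|b3|71|8c|71|0c|
→ t1 |0c|67|20|0a|b3|85|b3|c5|
→ t2 |0c|67|20|0a|b3|8c|b3|c5|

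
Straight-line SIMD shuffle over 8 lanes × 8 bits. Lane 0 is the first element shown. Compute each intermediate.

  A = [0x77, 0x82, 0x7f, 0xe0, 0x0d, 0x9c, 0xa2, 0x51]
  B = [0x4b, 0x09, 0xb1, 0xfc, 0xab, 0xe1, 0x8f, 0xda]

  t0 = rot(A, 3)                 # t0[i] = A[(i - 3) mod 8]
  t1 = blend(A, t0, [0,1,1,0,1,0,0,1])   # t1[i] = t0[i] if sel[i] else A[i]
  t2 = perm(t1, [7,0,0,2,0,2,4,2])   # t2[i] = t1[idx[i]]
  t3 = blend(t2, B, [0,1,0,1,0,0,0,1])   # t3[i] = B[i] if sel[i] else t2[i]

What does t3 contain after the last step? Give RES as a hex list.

RES = [ 0x0d  0x09  0x77  0xfc  0x77  0x51  0x82  0xda ]

t0 = [0x9c, 0xa2, 0x51, 0x77, 0x82, 0x7f, 0xe0, 0x0d]
t1 = [0x77, 0xa2, 0x51, 0xe0, 0x82, 0x9c, 0xa2, 0x0d]
t2 = [0x0d, 0x77, 0x77, 0x51, 0x77, 0x51, 0x82, 0x51]
t3 = [0x0d, 0x09, 0x77, 0xfc, 0x77, 0x51, 0x82, 0xda]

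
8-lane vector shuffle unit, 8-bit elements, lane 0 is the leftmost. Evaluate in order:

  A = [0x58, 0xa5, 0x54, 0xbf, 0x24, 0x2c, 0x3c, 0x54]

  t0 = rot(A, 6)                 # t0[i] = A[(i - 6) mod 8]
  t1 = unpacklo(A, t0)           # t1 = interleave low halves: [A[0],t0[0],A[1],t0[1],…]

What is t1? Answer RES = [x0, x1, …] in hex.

RES = [0x58, 0x54, 0xa5, 0xbf, 0x54, 0x24, 0xbf, 0x2c]

t0 = [0x54, 0xbf, 0x24, 0x2c, 0x3c, 0x54, 0x58, 0xa5]
t1 = [0x58, 0x54, 0xa5, 0xbf, 0x54, 0x24, 0xbf, 0x2c]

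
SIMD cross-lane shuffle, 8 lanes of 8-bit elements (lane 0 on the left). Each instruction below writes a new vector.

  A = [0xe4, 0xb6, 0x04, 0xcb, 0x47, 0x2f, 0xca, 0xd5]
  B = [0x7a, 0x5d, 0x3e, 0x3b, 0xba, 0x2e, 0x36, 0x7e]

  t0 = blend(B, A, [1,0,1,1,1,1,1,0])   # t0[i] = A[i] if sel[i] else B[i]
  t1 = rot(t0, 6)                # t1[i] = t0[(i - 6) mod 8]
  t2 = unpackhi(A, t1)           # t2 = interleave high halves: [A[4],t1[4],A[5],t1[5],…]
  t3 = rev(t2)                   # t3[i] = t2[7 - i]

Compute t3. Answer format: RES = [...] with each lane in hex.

RES = [0x5d, 0xd5, 0xe4, 0xca, 0x7e, 0x2f, 0xca, 0x47]

→ t0 |e4|5d|04|cb|47|2f|ca|7e|
→ t1 |04|cb|47|2f|ca|7e|e4|5d|
→ t2 |47|ca|2f|7e|ca|e4|d5|5d|
→ t3 |5d|d5|e4|ca|7e|2f|ca|47|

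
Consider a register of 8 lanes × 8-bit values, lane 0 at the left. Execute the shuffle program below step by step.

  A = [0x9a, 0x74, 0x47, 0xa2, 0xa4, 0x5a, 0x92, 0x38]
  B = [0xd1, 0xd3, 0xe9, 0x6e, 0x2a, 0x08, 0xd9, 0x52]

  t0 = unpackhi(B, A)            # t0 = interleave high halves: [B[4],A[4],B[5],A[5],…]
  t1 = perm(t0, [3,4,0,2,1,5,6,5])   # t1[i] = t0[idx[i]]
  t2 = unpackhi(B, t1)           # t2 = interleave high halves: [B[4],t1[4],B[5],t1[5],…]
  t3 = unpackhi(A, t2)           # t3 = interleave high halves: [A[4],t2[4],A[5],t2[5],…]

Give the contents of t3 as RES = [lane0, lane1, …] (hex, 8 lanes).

t0 = [0x2a, 0xa4, 0x08, 0x5a, 0xd9, 0x92, 0x52, 0x38]
t1 = [0x5a, 0xd9, 0x2a, 0x08, 0xa4, 0x92, 0x52, 0x92]
t2 = [0x2a, 0xa4, 0x08, 0x92, 0xd9, 0x52, 0x52, 0x92]
t3 = [0xa4, 0xd9, 0x5a, 0x52, 0x92, 0x52, 0x38, 0x92]

RES = [0xa4, 0xd9, 0x5a, 0x52, 0x92, 0x52, 0x38, 0x92]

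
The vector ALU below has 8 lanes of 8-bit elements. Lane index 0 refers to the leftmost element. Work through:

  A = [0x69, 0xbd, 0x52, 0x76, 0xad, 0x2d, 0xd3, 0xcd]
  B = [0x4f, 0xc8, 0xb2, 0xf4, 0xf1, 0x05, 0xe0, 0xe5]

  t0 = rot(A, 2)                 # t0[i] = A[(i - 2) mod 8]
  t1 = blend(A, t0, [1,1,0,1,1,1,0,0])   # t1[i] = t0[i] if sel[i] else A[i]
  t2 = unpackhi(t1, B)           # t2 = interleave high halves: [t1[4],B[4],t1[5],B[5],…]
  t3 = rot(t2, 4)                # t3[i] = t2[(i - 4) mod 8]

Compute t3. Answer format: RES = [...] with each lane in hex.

  t0: d3 cd 69 bd 52 76 ad 2d
  t1: d3 cd 52 bd 52 76 d3 cd
  t2: 52 f1 76 05 d3 e0 cd e5
  t3: d3 e0 cd e5 52 f1 76 05

RES = [0xd3, 0xe0, 0xcd, 0xe5, 0x52, 0xf1, 0x76, 0x05]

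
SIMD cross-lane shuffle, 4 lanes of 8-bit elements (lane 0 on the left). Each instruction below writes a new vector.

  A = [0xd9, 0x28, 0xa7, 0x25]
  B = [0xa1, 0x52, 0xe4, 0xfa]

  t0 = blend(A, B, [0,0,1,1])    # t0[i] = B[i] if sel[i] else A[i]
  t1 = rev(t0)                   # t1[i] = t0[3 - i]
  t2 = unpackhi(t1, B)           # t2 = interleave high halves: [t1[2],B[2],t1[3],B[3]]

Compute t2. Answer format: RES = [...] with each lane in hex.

  t0: d9 28 e4 fa
  t1: fa e4 28 d9
  t2: 28 e4 d9 fa

RES = [ 0x28  0xe4  0xd9  0xfa ]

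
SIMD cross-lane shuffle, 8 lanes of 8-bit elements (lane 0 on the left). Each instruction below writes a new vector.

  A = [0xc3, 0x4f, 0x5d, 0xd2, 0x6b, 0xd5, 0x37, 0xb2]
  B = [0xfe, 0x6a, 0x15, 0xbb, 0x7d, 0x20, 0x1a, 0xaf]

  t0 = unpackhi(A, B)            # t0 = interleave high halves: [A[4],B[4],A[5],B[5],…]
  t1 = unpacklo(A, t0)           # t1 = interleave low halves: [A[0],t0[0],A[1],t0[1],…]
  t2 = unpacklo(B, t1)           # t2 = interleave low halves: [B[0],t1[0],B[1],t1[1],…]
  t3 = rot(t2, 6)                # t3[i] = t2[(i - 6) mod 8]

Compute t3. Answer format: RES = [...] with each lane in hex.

RES = [ 0x6a  0x6b  0x15  0x4f  0xbb  0x7d  0xfe  0xc3 ]

t0 = [0x6b, 0x7d, 0xd5, 0x20, 0x37, 0x1a, 0xb2, 0xaf]
t1 = [0xc3, 0x6b, 0x4f, 0x7d, 0x5d, 0xd5, 0xd2, 0x20]
t2 = [0xfe, 0xc3, 0x6a, 0x6b, 0x15, 0x4f, 0xbb, 0x7d]
t3 = [0x6a, 0x6b, 0x15, 0x4f, 0xbb, 0x7d, 0xfe, 0xc3]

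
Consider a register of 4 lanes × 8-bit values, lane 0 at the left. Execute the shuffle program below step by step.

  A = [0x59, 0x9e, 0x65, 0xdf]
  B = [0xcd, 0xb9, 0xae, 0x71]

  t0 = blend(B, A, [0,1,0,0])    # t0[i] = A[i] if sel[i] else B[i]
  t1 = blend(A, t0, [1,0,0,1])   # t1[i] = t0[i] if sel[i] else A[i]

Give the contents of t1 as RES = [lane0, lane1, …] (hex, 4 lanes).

→ t0 |cd|9e|ae|71|
→ t1 |cd|9e|65|71|

RES = [ 0xcd  0x9e  0x65  0x71 ]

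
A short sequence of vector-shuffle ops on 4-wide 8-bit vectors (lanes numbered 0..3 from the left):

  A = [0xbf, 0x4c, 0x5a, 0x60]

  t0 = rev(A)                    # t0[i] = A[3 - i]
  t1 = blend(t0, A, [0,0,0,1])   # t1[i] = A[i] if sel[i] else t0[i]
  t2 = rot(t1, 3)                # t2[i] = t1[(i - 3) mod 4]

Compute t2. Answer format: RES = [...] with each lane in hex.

RES = [0x5a, 0x4c, 0x60, 0x60]

→ t0 |60|5a|4c|bf|
→ t1 |60|5a|4c|60|
→ t2 |5a|4c|60|60|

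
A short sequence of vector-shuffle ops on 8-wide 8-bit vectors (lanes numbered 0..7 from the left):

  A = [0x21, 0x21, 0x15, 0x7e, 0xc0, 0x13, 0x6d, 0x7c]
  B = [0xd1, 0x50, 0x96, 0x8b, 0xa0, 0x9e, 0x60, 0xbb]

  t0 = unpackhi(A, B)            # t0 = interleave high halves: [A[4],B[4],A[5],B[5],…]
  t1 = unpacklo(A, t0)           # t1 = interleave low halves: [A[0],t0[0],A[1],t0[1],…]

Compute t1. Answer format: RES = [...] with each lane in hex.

RES = [0x21, 0xc0, 0x21, 0xa0, 0x15, 0x13, 0x7e, 0x9e]

  t0: c0 a0 13 9e 6d 60 7c bb
  t1: 21 c0 21 a0 15 13 7e 9e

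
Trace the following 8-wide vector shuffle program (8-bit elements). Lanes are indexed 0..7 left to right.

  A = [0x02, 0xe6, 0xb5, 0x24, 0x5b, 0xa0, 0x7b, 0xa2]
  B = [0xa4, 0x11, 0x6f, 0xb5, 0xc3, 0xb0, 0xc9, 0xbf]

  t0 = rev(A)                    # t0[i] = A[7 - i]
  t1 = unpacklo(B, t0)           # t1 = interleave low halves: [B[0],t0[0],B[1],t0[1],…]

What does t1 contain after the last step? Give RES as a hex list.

RES = [0xa4, 0xa2, 0x11, 0x7b, 0x6f, 0xa0, 0xb5, 0x5b]

  t0: a2 7b a0 5b 24 b5 e6 02
  t1: a4 a2 11 7b 6f a0 b5 5b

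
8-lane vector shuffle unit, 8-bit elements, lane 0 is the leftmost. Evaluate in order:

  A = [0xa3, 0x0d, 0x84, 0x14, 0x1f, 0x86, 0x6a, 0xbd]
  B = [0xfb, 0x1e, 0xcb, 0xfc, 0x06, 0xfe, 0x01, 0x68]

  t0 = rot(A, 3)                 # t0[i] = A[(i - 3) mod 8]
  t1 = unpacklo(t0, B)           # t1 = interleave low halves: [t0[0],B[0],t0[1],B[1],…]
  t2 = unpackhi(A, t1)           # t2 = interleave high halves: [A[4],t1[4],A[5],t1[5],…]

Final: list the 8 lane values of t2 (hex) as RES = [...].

→ t0 |86|6a|bd|a3|0d|84|14|1f|
→ t1 |86|fb|6a|1e|bd|cb|a3|fc|
→ t2 |1f|bd|86|cb|6a|a3|bd|fc|

RES = [ 0x1f  0xbd  0x86  0xcb  0x6a  0xa3  0xbd  0xfc ]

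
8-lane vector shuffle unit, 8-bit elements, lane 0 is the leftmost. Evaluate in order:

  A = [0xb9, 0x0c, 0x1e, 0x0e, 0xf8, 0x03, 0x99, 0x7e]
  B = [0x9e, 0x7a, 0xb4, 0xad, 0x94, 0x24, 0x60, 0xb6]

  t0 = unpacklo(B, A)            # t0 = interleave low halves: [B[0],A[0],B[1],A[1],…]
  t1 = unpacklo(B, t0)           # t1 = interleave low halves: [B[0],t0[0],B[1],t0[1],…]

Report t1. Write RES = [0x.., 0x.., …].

t0 = [0x9e, 0xb9, 0x7a, 0x0c, 0xb4, 0x1e, 0xad, 0x0e]
t1 = [0x9e, 0x9e, 0x7a, 0xb9, 0xb4, 0x7a, 0xad, 0x0c]

RES = [ 0x9e  0x9e  0x7a  0xb9  0xb4  0x7a  0xad  0x0c ]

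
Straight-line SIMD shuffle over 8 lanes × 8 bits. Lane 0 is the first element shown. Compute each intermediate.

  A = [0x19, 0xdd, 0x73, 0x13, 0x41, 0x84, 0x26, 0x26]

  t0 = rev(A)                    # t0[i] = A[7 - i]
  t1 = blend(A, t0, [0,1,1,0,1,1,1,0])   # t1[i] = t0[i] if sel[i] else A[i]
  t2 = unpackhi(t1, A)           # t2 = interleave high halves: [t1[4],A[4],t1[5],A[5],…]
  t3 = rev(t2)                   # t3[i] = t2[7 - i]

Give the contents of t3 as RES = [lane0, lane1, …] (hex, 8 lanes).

  t0: 26 26 84 41 13 73 dd 19
  t1: 19 26 84 13 13 73 dd 26
  t2: 13 41 73 84 dd 26 26 26
  t3: 26 26 26 dd 84 73 41 13

RES = [0x26, 0x26, 0x26, 0xdd, 0x84, 0x73, 0x41, 0x13]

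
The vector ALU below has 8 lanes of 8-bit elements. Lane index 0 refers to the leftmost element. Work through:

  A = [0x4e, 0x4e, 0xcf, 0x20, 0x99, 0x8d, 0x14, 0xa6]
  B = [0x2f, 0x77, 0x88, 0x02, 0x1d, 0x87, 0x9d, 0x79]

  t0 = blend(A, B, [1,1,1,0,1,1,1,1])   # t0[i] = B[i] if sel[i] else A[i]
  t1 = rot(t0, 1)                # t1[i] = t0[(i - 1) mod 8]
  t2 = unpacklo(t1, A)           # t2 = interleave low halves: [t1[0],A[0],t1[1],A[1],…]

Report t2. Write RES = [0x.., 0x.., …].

  t0: 2f 77 88 20 1d 87 9d 79
  t1: 79 2f 77 88 20 1d 87 9d
  t2: 79 4e 2f 4e 77 cf 88 20

RES = [0x79, 0x4e, 0x2f, 0x4e, 0x77, 0xcf, 0x88, 0x20]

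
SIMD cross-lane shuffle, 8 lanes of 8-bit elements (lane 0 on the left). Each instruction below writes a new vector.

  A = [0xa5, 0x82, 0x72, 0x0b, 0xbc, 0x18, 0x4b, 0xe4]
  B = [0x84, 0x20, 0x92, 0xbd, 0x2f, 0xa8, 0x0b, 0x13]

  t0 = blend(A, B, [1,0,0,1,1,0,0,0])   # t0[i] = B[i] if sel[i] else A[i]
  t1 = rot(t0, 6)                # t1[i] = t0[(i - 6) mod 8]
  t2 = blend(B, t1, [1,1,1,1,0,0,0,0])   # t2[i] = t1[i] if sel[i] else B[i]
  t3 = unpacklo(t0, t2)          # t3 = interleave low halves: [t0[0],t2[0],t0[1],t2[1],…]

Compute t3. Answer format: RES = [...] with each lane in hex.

t0 = [0x84, 0x82, 0x72, 0xbd, 0x2f, 0x18, 0x4b, 0xe4]
t1 = [0x72, 0xbd, 0x2f, 0x18, 0x4b, 0xe4, 0x84, 0x82]
t2 = [0x72, 0xbd, 0x2f, 0x18, 0x2f, 0xa8, 0x0b, 0x13]
t3 = [0x84, 0x72, 0x82, 0xbd, 0x72, 0x2f, 0xbd, 0x18]

RES = [ 0x84  0x72  0x82  0xbd  0x72  0x2f  0xbd  0x18 ]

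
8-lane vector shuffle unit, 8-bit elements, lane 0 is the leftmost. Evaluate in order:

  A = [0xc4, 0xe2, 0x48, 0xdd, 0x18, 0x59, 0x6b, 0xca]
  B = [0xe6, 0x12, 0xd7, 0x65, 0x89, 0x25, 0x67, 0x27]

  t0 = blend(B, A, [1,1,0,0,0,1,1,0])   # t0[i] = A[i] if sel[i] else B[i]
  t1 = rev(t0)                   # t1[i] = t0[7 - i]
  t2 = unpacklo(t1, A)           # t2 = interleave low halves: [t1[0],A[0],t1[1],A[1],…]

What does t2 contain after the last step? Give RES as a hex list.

RES = [0x27, 0xc4, 0x6b, 0xe2, 0x59, 0x48, 0x89, 0xdd]

t0 = [0xc4, 0xe2, 0xd7, 0x65, 0x89, 0x59, 0x6b, 0x27]
t1 = [0x27, 0x6b, 0x59, 0x89, 0x65, 0xd7, 0xe2, 0xc4]
t2 = [0x27, 0xc4, 0x6b, 0xe2, 0x59, 0x48, 0x89, 0xdd]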